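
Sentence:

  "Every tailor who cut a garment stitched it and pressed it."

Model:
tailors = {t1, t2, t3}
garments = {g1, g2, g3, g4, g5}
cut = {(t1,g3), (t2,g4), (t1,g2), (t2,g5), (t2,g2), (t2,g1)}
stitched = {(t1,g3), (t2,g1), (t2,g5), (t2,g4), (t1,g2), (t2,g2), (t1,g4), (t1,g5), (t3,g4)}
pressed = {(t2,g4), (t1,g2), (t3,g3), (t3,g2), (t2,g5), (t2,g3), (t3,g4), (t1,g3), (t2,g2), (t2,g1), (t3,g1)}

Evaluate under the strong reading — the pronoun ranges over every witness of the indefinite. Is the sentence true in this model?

"it" takes "a garment" as antecedent — a donkey pronoun bound across the clause boundary.
Strong reading: for every (t,g) with cut(t,g), stitched(t,g) ∧ pressed(t,g).
Restrictor pairs: (t1,g2) ✓  (t1,g3) ✓  (t2,g1) ✓  (t2,g2) ✓  (t2,g4) ✓  (t2,g5) ✓
Every restrictor pair satisfies the scope.

True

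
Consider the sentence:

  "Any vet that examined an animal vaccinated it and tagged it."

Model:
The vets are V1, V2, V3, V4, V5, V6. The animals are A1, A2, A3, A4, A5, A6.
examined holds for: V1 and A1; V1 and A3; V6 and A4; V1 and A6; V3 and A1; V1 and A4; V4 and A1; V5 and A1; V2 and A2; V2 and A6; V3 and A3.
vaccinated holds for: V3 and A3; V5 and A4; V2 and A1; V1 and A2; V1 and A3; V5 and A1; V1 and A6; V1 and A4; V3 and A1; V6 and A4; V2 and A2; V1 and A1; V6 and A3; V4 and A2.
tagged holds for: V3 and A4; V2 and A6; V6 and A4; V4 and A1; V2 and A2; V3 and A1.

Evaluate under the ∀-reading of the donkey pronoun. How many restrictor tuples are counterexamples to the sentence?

8

"it" takes "an animal" as antecedent — a donkey pronoun bound across the clause boundary.
Strong reading: for every (v,a) with examined(v,a), vaccinated(v,a) ∧ tagged(v,a).
Restrictor pairs: (V1,A1) ✗  (V1,A3) ✗  (V1,A4) ✗  (V1,A6) ✗  (V2,A2) ✓  (V2,A6) ✗  (V3,A1) ✓  (V3,A3) ✗  (V4,A1) ✗  (V5,A1) ✗  (V6,A4) ✓
Counterexamples (restrictor pairs failing the scope): 8.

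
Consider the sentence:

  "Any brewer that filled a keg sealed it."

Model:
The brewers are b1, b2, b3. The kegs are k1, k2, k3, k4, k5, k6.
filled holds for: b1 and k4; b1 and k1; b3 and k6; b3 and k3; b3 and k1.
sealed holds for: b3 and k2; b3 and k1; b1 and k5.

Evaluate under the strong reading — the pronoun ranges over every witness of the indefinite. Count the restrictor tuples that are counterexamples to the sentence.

"it" takes "a keg" as antecedent — a donkey pronoun bound across the clause boundary.
Strong reading: for every (b,k) with filled(b,k), sealed(b,k).
Restrictor pairs: (b1,k1) ✗  (b1,k4) ✗  (b3,k1) ✓  (b3,k3) ✗  (b3,k6) ✗
Counterexamples (restrictor pairs failing the scope): 4.

4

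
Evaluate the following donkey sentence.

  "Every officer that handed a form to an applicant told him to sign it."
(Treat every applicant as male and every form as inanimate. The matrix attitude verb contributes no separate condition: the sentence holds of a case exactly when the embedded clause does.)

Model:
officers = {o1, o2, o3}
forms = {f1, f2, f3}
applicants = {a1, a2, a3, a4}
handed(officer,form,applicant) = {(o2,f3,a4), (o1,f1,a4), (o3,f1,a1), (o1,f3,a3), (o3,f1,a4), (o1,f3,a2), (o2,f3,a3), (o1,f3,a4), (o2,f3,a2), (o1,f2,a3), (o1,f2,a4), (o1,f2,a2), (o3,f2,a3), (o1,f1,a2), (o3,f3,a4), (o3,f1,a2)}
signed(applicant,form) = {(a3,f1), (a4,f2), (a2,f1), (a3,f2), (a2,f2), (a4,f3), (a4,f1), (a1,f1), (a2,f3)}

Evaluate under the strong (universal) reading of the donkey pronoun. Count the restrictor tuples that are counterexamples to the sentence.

"him" takes "an applicant" as antecedent and "it" takes "a form"; both are donkey pronouns co-varying with the restrictor.
Strong reading: for every (o,f,a) with handed(o,f,a), signed(a,f).
Restrictor triples: (o1,f1,a2)→signed(a2,f1) ✓  (o1,f1,a4)→signed(a4,f1) ✓  (o1,f2,a2)→signed(a2,f2) ✓  (o1,f2,a3)→signed(a3,f2) ✓  (o1,f2,a4)→signed(a4,f2) ✓  (o1,f3,a2)→signed(a2,f3) ✓  (o1,f3,a3)→signed(a3,f3) ✗  (o1,f3,a4)→signed(a4,f3) ✓  (o2,f3,a2)→signed(a2,f3) ✓  (o2,f3,a3)→signed(a3,f3) ✗  (o2,f3,a4)→signed(a4,f3) ✓  (o3,f1,a1)→signed(a1,f1) ✓  (o3,f1,a2)→signed(a2,f1) ✓  (o3,f1,a4)→signed(a4,f1) ✓  (o3,f2,a3)→signed(a3,f2) ✓  (o3,f3,a4)→signed(a4,f3) ✓
Counterexamples (restrictor triples failing the scope): 2.

2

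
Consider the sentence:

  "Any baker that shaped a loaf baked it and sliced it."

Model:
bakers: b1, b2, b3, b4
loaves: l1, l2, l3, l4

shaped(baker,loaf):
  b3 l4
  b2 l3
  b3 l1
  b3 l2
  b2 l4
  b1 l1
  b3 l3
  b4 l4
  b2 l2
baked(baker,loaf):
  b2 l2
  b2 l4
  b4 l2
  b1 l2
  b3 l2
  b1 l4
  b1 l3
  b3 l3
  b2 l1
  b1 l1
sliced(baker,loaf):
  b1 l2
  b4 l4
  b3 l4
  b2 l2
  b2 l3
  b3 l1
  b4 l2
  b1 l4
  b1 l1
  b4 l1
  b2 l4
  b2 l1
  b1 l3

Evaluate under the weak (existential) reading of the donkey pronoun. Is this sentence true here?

"it" takes "a loaf" as antecedent — a donkey pronoun bound across the clause boundary.
Weak reading: every baker b with some shaped-loaf has at least one shaped-loaf l such that baked(b,l) ∧ sliced(b,l).
Per baker: b1:✓  b2:✓  b3:✗  b4:✗
b3 has no witness among its shaped-loaves.

False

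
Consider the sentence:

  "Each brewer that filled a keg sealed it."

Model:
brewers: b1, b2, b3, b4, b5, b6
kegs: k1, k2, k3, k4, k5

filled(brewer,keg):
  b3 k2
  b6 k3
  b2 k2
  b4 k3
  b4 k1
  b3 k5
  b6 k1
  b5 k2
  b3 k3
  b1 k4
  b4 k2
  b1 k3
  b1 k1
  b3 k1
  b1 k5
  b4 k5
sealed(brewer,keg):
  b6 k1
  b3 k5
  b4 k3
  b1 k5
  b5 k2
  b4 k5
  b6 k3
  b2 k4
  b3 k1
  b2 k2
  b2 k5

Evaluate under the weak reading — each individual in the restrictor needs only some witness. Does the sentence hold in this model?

True

"it" takes "a keg" as antecedent — a donkey pronoun bound across the clause boundary.
Weak reading: every brewer b with some filled-keg has at least one filled-keg k such that sealed(b,k).
Per brewer: b1:✓  b2:✓  b3:✓  b4:✓  b5:✓  b6:✓
Every brewer in the restrictor has a witness.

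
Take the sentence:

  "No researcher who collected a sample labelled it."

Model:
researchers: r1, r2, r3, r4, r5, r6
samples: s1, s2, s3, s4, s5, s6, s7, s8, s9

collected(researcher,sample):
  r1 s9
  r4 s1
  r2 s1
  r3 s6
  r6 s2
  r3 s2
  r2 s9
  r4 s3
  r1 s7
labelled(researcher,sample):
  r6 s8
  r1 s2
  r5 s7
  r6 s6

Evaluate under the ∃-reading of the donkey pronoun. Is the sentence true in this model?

True

"it" takes "a sample" as antecedent — a donkey pronoun bound across the clause boundary.
Truth condition: for no (r,s) with collected(r,s) does labelled(r,s) hold.
Restrictor pairs — does the scope hold? (r1,s7):fails  (r1,s9):fails  (r2,s1):fails  (r2,s9):fails  (r3,s2):fails  (r3,s6):fails  (r4,s1):fails  (r4,s3):fails  (r6,s2):fails
Scope holds for no restrictor pair, so the sentence is true.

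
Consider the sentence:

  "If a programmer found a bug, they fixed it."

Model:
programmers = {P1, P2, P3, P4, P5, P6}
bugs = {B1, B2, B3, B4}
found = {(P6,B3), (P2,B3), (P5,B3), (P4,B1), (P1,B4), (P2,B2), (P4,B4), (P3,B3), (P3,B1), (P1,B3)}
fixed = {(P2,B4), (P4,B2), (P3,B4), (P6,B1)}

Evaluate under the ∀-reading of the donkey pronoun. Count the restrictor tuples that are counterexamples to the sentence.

10

"it" takes "a bug" as antecedent — a donkey pronoun bound across the clause boundary.
Strong reading: for every (p,b) with found(p,b), fixed(p,b).
Restrictor pairs: (P1,B3) ✗  (P1,B4) ✗  (P2,B2) ✗  (P2,B3) ✗  (P3,B1) ✗  (P3,B3) ✗  (P4,B1) ✗  (P4,B4) ✗  (P5,B3) ✗  (P6,B3) ✗
Counterexamples (restrictor pairs failing the scope): 10.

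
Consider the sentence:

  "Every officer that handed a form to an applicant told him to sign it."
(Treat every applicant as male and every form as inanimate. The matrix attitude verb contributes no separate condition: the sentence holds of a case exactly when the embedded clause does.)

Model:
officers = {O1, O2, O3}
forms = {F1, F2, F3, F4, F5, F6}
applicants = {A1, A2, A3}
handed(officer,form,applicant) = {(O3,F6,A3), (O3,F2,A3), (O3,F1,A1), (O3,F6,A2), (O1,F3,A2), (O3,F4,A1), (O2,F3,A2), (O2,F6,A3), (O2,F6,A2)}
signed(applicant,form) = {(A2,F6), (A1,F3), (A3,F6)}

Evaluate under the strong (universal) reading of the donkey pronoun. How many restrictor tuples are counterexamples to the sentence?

"him" takes "an applicant" as antecedent and "it" takes "a form"; both are donkey pronouns co-varying with the restrictor.
Strong reading: for every (o,f,a) with handed(o,f,a), signed(a,f).
Restrictor triples: (O1,F3,A2)→signed(A2,F3) ✗  (O2,F3,A2)→signed(A2,F3) ✗  (O2,F6,A2)→signed(A2,F6) ✓  (O2,F6,A3)→signed(A3,F6) ✓  (O3,F1,A1)→signed(A1,F1) ✗  (O3,F2,A3)→signed(A3,F2) ✗  (O3,F4,A1)→signed(A1,F4) ✗  (O3,F6,A2)→signed(A2,F6) ✓  (O3,F6,A3)→signed(A3,F6) ✓
Counterexamples (restrictor triples failing the scope): 5.

5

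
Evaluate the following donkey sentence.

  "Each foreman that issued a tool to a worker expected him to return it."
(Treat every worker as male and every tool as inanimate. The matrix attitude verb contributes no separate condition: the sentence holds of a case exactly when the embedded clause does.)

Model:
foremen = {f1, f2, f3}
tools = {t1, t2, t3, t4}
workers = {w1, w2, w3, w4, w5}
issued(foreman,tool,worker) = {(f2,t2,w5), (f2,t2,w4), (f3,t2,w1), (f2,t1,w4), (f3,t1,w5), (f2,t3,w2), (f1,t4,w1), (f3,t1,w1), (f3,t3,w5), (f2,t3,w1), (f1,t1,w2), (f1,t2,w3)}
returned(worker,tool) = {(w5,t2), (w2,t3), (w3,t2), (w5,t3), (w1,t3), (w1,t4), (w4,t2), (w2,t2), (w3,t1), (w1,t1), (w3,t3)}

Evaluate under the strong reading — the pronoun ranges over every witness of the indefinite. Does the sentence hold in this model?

False

"him" takes "a worker" as antecedent and "it" takes "a tool"; both are donkey pronouns co-varying with the restrictor.
Strong reading: for every (f,t,w) with issued(f,t,w), returned(w,t).
Restrictor triples: (f1,t1,w2)→returned(w2,t1) ✗  (f1,t2,w3)→returned(w3,t2) ✓  (f1,t4,w1)→returned(w1,t4) ✓  (f2,t1,w4)→returned(w4,t1) ✗  (f2,t2,w4)→returned(w4,t2) ✓  (f2,t2,w5)→returned(w5,t2) ✓  (f2,t3,w1)→returned(w1,t3) ✓  (f2,t3,w2)→returned(w2,t3) ✓  (f3,t1,w1)→returned(w1,t1) ✓  (f3,t1,w5)→returned(w5,t1) ✗  (f3,t2,w1)→returned(w1,t2) ✗  (f3,t3,w5)→returned(w5,t3) ✓
Counterexample: (f1,t1,w2) — returned(w2,t1) does not hold.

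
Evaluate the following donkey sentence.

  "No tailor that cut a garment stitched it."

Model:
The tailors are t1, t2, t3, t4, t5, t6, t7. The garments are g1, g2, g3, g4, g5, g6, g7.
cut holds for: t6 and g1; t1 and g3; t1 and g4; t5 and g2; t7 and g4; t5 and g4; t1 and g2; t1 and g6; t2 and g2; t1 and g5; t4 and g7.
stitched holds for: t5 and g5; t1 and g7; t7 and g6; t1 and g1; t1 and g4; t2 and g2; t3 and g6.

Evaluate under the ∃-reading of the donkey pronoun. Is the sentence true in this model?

False

"it" takes "a garment" as antecedent — a donkey pronoun bound across the clause boundary.
Truth condition: for no (t,g) with cut(t,g) does stitched(t,g) hold.
Restrictor pairs — does the scope hold? (t1,g2):fails  (t1,g3):fails  (t1,g4):holds  (t1,g5):fails  (t1,g6):fails  (t2,g2):holds  (t4,g7):fails  (t5,g2):fails  (t5,g4):fails  (t6,g1):fails  (t7,g4):fails
Scope holds for 2 pair(s), so the sentence is false.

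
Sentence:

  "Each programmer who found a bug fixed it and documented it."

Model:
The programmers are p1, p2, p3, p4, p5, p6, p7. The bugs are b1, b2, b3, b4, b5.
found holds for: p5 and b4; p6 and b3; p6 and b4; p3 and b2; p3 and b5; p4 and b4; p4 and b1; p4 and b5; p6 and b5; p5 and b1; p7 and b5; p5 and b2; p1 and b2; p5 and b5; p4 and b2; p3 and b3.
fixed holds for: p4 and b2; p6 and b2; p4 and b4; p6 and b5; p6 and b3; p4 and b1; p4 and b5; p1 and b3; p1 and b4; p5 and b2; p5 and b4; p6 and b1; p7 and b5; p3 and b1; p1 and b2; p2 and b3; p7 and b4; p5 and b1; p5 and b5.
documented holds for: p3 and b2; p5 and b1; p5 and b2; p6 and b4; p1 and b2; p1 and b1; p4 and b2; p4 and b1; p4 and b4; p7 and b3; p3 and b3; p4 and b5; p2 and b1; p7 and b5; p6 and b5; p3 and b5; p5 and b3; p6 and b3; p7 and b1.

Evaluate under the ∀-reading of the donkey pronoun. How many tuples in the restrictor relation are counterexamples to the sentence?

"it" takes "a bug" as antecedent — a donkey pronoun bound across the clause boundary.
Strong reading: for every (p,b) with found(p,b), fixed(p,b) ∧ documented(p,b).
Restrictor pairs: (p1,b2) ✓  (p3,b2) ✗  (p3,b3) ✗  (p3,b5) ✗  (p4,b1) ✓  (p4,b2) ✓  (p4,b4) ✓  (p4,b5) ✓  (p5,b1) ✓  (p5,b2) ✓  (p5,b4) ✗  (p5,b5) ✗  (p6,b3) ✓  (p6,b4) ✗  (p6,b5) ✓  (p7,b5) ✓
Counterexamples (restrictor pairs failing the scope): 6.

6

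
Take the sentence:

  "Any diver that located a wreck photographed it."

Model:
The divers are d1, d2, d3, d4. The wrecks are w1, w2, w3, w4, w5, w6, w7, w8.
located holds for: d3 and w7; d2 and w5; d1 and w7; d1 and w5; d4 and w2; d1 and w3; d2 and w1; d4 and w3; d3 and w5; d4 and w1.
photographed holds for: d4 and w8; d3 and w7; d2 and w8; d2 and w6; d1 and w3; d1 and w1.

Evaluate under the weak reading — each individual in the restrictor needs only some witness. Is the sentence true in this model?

False

"it" takes "a wreck" as antecedent — a donkey pronoun bound across the clause boundary.
Weak reading: every diver d with some located-wreck has at least one located-wreck w such that photographed(d,w).
Per diver: d1:✓  d2:✗  d3:✓  d4:✗
d2 has no witness among its located-wrecks.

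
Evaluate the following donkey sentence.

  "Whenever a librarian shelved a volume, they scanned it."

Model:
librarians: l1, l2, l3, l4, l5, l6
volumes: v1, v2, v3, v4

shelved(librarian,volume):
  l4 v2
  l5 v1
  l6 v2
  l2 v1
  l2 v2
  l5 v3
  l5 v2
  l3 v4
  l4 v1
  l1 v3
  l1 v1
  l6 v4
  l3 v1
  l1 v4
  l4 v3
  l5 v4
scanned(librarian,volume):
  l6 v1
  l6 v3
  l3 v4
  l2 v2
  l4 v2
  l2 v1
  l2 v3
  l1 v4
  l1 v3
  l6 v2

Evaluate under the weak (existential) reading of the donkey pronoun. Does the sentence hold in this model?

"it" takes "a volume" as antecedent — a donkey pronoun bound across the clause boundary.
Weak reading: every librarian l with some shelved-volume has at least one shelved-volume v such that scanned(l,v).
Per librarian: l1:✓  l2:✓  l3:✓  l4:✓  l5:✗  l6:✓
l5 has no witness among its shelved-volumes.

False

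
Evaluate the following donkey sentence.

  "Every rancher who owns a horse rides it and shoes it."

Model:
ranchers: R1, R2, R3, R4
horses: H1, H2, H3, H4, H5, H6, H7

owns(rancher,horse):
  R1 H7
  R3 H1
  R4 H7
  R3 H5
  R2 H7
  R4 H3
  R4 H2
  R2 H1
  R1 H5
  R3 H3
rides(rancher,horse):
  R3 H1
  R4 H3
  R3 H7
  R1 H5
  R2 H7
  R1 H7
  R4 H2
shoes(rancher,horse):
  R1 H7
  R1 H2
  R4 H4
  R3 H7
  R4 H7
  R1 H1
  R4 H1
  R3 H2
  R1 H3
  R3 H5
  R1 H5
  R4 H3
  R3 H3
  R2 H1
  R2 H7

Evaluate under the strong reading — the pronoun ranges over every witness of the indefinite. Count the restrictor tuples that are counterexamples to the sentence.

"it" takes "a horse" as antecedent — a donkey pronoun bound across the clause boundary.
Strong reading: for every (r,h) with owns(r,h), rides(r,h) ∧ shoes(r,h).
Restrictor pairs: (R1,H5) ✓  (R1,H7) ✓  (R2,H1) ✗  (R2,H7) ✓  (R3,H1) ✗  (R3,H3) ✗  (R3,H5) ✗  (R4,H2) ✗  (R4,H3) ✓  (R4,H7) ✗
Counterexamples (restrictor pairs failing the scope): 6.

6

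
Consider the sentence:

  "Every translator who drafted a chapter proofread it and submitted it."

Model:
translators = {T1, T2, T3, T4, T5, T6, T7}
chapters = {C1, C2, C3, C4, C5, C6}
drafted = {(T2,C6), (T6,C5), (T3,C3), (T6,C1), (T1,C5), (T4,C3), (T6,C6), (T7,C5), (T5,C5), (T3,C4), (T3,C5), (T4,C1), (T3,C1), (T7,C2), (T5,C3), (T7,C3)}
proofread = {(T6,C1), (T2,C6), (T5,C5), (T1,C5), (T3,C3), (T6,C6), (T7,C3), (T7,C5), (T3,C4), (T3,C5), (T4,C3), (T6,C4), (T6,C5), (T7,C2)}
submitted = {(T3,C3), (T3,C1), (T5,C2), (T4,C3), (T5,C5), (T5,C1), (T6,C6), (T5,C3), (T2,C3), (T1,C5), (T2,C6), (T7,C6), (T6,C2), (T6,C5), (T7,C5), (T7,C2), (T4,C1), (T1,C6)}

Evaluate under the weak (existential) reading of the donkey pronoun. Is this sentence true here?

"it" takes "a chapter" as antecedent — a donkey pronoun bound across the clause boundary.
Weak reading: every translator t with some drafted-chapter has at least one drafted-chapter c such that proofread(t,c) ∧ submitted(t,c).
Per translator: T1:✓  T2:✓  T3:✓  T4:✓  T5:✓  T6:✓  T7:✓
Every translator in the restrictor has a witness.

True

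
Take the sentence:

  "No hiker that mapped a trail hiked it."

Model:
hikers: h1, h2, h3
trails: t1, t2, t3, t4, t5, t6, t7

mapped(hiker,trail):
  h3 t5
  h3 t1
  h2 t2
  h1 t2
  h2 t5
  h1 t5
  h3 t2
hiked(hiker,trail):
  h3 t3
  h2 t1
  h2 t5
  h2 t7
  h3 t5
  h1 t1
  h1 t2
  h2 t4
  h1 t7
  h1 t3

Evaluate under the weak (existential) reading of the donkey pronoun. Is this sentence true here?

"it" takes "a trail" as antecedent — a donkey pronoun bound across the clause boundary.
Truth condition: for no (h,t) with mapped(h,t) does hiked(h,t) hold.
Restrictor pairs — does the scope hold? (h1,t2):holds  (h1,t5):fails  (h2,t2):fails  (h2,t5):holds  (h3,t1):fails  (h3,t2):fails  (h3,t5):holds
Scope holds for 3 pair(s), so the sentence is false.

False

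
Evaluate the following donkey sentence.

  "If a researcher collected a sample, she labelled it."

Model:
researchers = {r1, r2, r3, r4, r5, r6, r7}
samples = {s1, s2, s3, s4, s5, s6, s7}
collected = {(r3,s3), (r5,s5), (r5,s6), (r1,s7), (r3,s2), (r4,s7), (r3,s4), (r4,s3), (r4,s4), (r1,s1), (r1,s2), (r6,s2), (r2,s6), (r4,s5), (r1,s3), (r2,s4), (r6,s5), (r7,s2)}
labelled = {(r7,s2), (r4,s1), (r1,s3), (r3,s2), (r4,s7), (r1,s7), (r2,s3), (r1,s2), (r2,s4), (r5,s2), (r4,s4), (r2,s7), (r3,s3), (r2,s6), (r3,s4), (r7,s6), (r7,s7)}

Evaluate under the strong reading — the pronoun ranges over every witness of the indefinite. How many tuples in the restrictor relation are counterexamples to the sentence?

"it" takes "a sample" as antecedent — a donkey pronoun bound across the clause boundary.
Strong reading: for every (r,s) with collected(r,s), labelled(r,s).
Restrictor pairs: (r1,s1) ✗  (r1,s2) ✓  (r1,s3) ✓  (r1,s7) ✓  (r2,s4) ✓  (r2,s6) ✓  (r3,s2) ✓  (r3,s3) ✓  (r3,s4) ✓  (r4,s3) ✗  (r4,s4) ✓  (r4,s5) ✗  (r4,s7) ✓  (r5,s5) ✗  (r5,s6) ✗  (r6,s2) ✗  (r6,s5) ✗  (r7,s2) ✓
Counterexamples (restrictor pairs failing the scope): 7.

7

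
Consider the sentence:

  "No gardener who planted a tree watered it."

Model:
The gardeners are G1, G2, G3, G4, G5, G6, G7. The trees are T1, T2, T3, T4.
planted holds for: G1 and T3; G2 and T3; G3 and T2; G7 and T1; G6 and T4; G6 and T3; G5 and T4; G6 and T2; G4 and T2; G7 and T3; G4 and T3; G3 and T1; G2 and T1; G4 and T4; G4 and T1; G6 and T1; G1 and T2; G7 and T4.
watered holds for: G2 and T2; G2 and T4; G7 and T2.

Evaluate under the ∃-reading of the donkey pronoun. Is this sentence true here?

True

"it" takes "a tree" as antecedent — a donkey pronoun bound across the clause boundary.
Truth condition: for no (g,t) with planted(g,t) does watered(g,t) hold.
Restrictor pairs — does the scope hold? (G1,T2):fails  (G1,T3):fails  (G2,T1):fails  (G2,T3):fails  (G3,T1):fails  (G3,T2):fails  (G4,T1):fails  (G4,T2):fails  (G4,T3):fails  (G4,T4):fails  (G5,T4):fails  (G6,T1):fails  (G6,T2):fails  (G6,T3):fails  (G6,T4):fails  (G7,T1):fails  (G7,T3):fails  (G7,T4):fails
Scope holds for no restrictor pair, so the sentence is true.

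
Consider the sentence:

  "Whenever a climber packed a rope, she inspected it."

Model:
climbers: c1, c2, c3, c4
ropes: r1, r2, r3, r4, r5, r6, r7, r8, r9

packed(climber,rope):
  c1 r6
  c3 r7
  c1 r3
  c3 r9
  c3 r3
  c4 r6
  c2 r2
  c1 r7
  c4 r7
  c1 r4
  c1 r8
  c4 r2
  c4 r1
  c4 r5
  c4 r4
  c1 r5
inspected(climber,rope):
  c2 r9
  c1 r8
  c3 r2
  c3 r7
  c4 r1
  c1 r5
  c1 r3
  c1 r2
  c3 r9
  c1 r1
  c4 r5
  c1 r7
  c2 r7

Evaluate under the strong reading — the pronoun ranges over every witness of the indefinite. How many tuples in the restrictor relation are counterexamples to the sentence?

8

"it" takes "a rope" as antecedent — a donkey pronoun bound across the clause boundary.
Strong reading: for every (c,r) with packed(c,r), inspected(c,r).
Restrictor pairs: (c1,r3) ✓  (c1,r4) ✗  (c1,r5) ✓  (c1,r6) ✗  (c1,r7) ✓  (c1,r8) ✓  (c2,r2) ✗  (c3,r3) ✗  (c3,r7) ✓  (c3,r9) ✓  (c4,r1) ✓  (c4,r2) ✗  (c4,r4) ✗  (c4,r5) ✓  (c4,r6) ✗  (c4,r7) ✗
Counterexamples (restrictor pairs failing the scope): 8.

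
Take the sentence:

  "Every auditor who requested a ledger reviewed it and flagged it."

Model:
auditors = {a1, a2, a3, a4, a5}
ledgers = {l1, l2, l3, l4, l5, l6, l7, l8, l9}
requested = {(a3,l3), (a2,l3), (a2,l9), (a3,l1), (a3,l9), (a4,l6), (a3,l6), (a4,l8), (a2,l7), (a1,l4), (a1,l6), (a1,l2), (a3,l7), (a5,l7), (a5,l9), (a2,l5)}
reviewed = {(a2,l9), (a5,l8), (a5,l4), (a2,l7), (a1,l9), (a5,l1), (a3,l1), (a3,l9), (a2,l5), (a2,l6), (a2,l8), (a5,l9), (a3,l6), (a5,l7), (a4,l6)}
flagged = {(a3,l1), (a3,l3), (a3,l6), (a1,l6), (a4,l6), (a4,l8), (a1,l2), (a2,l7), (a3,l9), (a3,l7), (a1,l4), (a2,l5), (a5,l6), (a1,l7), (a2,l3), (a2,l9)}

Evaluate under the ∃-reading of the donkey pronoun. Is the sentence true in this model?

"it" takes "a ledger" as antecedent — a donkey pronoun bound across the clause boundary.
Weak reading: every auditor a with some requested-ledger has at least one requested-ledger l such that reviewed(a,l) ∧ flagged(a,l).
Per auditor: a1:✗  a2:✓  a3:✓  a4:✓  a5:✗
a1 has no witness among its requested-ledgers.

False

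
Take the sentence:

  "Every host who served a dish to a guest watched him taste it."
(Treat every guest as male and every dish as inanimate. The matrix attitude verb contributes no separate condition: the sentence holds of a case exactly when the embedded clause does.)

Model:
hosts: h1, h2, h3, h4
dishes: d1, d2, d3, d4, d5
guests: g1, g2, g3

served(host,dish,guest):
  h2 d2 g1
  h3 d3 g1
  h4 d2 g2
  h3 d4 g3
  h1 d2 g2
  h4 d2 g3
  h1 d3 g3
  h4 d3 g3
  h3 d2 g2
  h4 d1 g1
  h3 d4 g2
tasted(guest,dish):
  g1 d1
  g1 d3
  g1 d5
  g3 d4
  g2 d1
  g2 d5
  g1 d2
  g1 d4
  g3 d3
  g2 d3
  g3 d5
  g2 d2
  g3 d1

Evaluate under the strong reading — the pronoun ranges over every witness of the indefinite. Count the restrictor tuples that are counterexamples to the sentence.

2

"him" takes "a guest" as antecedent and "it" takes "a dish"; both are donkey pronouns co-varying with the restrictor.
Strong reading: for every (h,d,g) with served(h,d,g), tasted(g,d).
Restrictor triples: (h1,d2,g2)→tasted(g2,d2) ✓  (h1,d3,g3)→tasted(g3,d3) ✓  (h2,d2,g1)→tasted(g1,d2) ✓  (h3,d2,g2)→tasted(g2,d2) ✓  (h3,d3,g1)→tasted(g1,d3) ✓  (h3,d4,g2)→tasted(g2,d4) ✗  (h3,d4,g3)→tasted(g3,d4) ✓  (h4,d1,g1)→tasted(g1,d1) ✓  (h4,d2,g2)→tasted(g2,d2) ✓  (h4,d2,g3)→tasted(g3,d2) ✗  (h4,d3,g3)→tasted(g3,d3) ✓
Counterexamples (restrictor triples failing the scope): 2.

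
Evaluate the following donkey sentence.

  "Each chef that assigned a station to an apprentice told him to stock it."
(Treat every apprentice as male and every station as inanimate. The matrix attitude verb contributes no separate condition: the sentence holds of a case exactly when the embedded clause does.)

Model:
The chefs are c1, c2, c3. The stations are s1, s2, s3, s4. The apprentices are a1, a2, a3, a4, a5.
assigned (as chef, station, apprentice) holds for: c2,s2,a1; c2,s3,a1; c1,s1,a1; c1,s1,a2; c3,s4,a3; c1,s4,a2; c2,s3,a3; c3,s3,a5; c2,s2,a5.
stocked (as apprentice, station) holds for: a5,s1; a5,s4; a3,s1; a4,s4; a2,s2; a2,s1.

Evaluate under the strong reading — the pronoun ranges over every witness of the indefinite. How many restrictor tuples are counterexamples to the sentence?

8

"him" takes "an apprentice" as antecedent and "it" takes "a station"; both are donkey pronouns co-varying with the restrictor.
Strong reading: for every (c,s,a) with assigned(c,s,a), stocked(a,s).
Restrictor triples: (c1,s1,a1)→stocked(a1,s1) ✗  (c1,s1,a2)→stocked(a2,s1) ✓  (c1,s4,a2)→stocked(a2,s4) ✗  (c2,s2,a1)→stocked(a1,s2) ✗  (c2,s2,a5)→stocked(a5,s2) ✗  (c2,s3,a1)→stocked(a1,s3) ✗  (c2,s3,a3)→stocked(a3,s3) ✗  (c3,s3,a5)→stocked(a5,s3) ✗  (c3,s4,a3)→stocked(a3,s4) ✗
Counterexamples (restrictor triples failing the scope): 8.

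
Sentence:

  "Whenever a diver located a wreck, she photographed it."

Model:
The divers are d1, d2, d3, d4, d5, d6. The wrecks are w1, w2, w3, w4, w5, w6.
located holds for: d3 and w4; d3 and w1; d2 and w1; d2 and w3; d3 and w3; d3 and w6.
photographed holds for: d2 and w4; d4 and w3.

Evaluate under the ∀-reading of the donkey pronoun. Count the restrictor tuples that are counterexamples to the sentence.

6

"it" takes "a wreck" as antecedent — a donkey pronoun bound across the clause boundary.
Strong reading: for every (d,w) with located(d,w), photographed(d,w).
Restrictor pairs: (d2,w1) ✗  (d2,w3) ✗  (d3,w1) ✗  (d3,w3) ✗  (d3,w4) ✗  (d3,w6) ✗
Counterexamples (restrictor pairs failing the scope): 6.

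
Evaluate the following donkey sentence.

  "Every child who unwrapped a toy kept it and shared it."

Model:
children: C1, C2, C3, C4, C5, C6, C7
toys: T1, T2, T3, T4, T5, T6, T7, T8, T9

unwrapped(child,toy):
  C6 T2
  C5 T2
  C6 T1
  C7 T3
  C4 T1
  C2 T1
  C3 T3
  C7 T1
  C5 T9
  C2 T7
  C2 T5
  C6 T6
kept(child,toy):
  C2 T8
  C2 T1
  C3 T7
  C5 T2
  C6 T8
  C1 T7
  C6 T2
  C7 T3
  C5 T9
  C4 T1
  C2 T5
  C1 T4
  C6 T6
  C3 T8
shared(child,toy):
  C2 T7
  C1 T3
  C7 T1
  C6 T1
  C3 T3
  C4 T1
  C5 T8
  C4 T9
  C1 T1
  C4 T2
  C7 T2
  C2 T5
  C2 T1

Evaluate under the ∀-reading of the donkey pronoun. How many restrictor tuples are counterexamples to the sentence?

9

"it" takes "a toy" as antecedent — a donkey pronoun bound across the clause boundary.
Strong reading: for every (c,t) with unwrapped(c,t), kept(c,t) ∧ shared(c,t).
Restrictor pairs: (C2,T1) ✓  (C2,T5) ✓  (C2,T7) ✗  (C3,T3) ✗  (C4,T1) ✓  (C5,T2) ✗  (C5,T9) ✗  (C6,T1) ✗  (C6,T2) ✗  (C6,T6) ✗  (C7,T1) ✗  (C7,T3) ✗
Counterexamples (restrictor pairs failing the scope): 9.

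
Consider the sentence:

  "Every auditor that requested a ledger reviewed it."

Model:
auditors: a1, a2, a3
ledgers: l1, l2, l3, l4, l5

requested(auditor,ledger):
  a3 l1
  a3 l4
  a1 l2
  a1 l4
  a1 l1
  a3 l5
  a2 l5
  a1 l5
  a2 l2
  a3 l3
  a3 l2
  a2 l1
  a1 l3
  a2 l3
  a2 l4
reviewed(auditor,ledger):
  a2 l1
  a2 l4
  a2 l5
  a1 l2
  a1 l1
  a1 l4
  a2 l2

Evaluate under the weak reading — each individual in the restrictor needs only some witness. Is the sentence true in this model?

False

"it" takes "a ledger" as antecedent — a donkey pronoun bound across the clause boundary.
Weak reading: every auditor a with some requested-ledger has at least one requested-ledger l such that reviewed(a,l).
Per auditor: a1:✓  a2:✓  a3:✗
a3 has no witness among its requested-ledgers.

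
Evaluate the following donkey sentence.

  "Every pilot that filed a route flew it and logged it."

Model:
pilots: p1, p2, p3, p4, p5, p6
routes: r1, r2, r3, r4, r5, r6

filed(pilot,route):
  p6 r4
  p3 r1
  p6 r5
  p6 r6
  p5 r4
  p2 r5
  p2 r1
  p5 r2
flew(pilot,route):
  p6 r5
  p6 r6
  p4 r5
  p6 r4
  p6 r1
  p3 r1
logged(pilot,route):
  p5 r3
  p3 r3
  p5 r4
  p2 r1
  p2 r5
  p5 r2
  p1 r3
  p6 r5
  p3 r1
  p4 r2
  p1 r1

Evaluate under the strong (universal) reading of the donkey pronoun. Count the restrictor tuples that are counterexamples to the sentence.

"it" takes "a route" as antecedent — a donkey pronoun bound across the clause boundary.
Strong reading: for every (p,r) with filed(p,r), flew(p,r) ∧ logged(p,r).
Restrictor pairs: (p2,r1) ✗  (p2,r5) ✗  (p3,r1) ✓  (p5,r2) ✗  (p5,r4) ✗  (p6,r4) ✗  (p6,r5) ✓  (p6,r6) ✗
Counterexamples (restrictor pairs failing the scope): 6.

6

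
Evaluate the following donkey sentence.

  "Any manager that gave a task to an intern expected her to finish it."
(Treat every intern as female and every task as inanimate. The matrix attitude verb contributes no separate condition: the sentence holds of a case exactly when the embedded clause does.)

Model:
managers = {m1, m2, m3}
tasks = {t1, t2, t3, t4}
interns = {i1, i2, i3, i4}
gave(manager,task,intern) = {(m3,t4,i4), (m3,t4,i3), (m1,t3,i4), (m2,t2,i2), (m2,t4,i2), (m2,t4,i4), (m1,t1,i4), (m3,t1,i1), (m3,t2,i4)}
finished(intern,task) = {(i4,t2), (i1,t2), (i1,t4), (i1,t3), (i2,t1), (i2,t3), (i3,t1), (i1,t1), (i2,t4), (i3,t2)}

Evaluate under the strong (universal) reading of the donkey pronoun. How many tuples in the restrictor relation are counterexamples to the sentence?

6

"her" takes "an intern" as antecedent and "it" takes "a task"; both are donkey pronouns co-varying with the restrictor.
Strong reading: for every (m,t,i) with gave(m,t,i), finished(i,t).
Restrictor triples: (m1,t1,i4)→finished(i4,t1) ✗  (m1,t3,i4)→finished(i4,t3) ✗  (m2,t2,i2)→finished(i2,t2) ✗  (m2,t4,i2)→finished(i2,t4) ✓  (m2,t4,i4)→finished(i4,t4) ✗  (m3,t1,i1)→finished(i1,t1) ✓  (m3,t2,i4)→finished(i4,t2) ✓  (m3,t4,i3)→finished(i3,t4) ✗  (m3,t4,i4)→finished(i4,t4) ✗
Counterexamples (restrictor triples failing the scope): 6.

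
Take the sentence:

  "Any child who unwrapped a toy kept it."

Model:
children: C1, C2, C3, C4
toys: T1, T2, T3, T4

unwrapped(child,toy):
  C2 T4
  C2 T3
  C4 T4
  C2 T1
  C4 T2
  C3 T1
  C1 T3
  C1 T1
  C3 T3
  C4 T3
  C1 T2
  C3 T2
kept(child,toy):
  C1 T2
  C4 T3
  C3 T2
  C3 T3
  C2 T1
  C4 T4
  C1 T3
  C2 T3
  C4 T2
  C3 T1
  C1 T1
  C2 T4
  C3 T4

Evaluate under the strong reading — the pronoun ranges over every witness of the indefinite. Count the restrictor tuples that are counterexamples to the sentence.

0

"it" takes "a toy" as antecedent — a donkey pronoun bound across the clause boundary.
Strong reading: for every (c,t) with unwrapped(c,t), kept(c,t).
Restrictor pairs: (C1,T1) ✓  (C1,T2) ✓  (C1,T3) ✓  (C2,T1) ✓  (C2,T3) ✓  (C2,T4) ✓  (C3,T1) ✓  (C3,T2) ✓  (C3,T3) ✓  (C4,T2) ✓  (C4,T3) ✓  (C4,T4) ✓
Counterexamples (restrictor pairs failing the scope): 0.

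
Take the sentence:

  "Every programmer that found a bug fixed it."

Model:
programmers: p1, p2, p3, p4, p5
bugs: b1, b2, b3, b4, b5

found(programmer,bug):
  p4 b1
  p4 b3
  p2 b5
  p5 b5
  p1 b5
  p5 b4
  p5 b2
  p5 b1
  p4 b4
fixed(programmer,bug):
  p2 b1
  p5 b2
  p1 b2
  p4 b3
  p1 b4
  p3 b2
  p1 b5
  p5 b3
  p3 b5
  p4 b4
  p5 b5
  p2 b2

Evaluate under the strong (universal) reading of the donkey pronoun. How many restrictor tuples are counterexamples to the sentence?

4

"it" takes "a bug" as antecedent — a donkey pronoun bound across the clause boundary.
Strong reading: for every (p,b) with found(p,b), fixed(p,b).
Restrictor pairs: (p1,b5) ✓  (p2,b5) ✗  (p4,b1) ✗  (p4,b3) ✓  (p4,b4) ✓  (p5,b1) ✗  (p5,b2) ✓  (p5,b4) ✗  (p5,b5) ✓
Counterexamples (restrictor pairs failing the scope): 4.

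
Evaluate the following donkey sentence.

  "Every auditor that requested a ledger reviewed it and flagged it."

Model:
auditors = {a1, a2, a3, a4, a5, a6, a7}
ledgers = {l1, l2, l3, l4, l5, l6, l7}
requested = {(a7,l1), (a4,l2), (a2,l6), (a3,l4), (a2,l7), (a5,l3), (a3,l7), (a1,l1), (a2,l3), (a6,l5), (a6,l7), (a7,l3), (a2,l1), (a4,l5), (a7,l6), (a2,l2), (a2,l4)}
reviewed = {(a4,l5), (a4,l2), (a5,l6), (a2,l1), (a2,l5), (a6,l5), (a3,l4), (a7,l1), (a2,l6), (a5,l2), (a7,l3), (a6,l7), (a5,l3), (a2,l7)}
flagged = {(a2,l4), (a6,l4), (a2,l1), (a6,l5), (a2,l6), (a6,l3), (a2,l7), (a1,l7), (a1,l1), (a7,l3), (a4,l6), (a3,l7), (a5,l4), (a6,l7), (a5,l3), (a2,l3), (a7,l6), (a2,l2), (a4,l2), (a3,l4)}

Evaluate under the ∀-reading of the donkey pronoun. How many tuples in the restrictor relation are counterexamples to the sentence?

"it" takes "a ledger" as antecedent — a donkey pronoun bound across the clause boundary.
Strong reading: for every (a,l) with requested(a,l), reviewed(a,l) ∧ flagged(a,l).
Restrictor pairs: (a1,l1) ✗  (a2,l1) ✓  (a2,l2) ✗  (a2,l3) ✗  (a2,l4) ✗  (a2,l6) ✓  (a2,l7) ✓  (a3,l4) ✓  (a3,l7) ✗  (a4,l2) ✓  (a4,l5) ✗  (a5,l3) ✓  (a6,l5) ✓  (a6,l7) ✓  (a7,l1) ✗  (a7,l3) ✓  (a7,l6) ✗
Counterexamples (restrictor pairs failing the scope): 8.

8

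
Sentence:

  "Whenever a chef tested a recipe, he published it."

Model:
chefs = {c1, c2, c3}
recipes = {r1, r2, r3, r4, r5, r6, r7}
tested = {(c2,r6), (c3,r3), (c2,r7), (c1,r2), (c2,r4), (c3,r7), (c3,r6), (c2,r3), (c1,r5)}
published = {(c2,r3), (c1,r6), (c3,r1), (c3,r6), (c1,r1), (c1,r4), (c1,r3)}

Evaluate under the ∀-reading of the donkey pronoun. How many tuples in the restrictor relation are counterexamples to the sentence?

7

"it" takes "a recipe" as antecedent — a donkey pronoun bound across the clause boundary.
Strong reading: for every (c,r) with tested(c,r), published(c,r).
Restrictor pairs: (c1,r2) ✗  (c1,r5) ✗  (c2,r3) ✓  (c2,r4) ✗  (c2,r6) ✗  (c2,r7) ✗  (c3,r3) ✗  (c3,r6) ✓  (c3,r7) ✗
Counterexamples (restrictor pairs failing the scope): 7.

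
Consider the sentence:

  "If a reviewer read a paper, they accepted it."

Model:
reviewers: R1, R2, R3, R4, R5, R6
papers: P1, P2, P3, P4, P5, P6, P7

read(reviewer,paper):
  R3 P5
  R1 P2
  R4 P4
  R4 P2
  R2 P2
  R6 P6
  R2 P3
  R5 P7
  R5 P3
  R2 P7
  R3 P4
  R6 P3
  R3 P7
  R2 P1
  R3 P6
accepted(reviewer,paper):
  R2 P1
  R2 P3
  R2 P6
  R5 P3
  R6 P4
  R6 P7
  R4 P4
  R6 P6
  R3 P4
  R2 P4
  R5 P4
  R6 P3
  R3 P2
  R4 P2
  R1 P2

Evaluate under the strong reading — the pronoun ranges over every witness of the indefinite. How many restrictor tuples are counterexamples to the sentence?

6

"it" takes "a paper" as antecedent — a donkey pronoun bound across the clause boundary.
Strong reading: for every (r,p) with read(r,p), accepted(r,p).
Restrictor pairs: (R1,P2) ✓  (R2,P1) ✓  (R2,P2) ✗  (R2,P3) ✓  (R2,P7) ✗  (R3,P4) ✓  (R3,P5) ✗  (R3,P6) ✗  (R3,P7) ✗  (R4,P2) ✓  (R4,P4) ✓  (R5,P3) ✓  (R5,P7) ✗  (R6,P3) ✓  (R6,P6) ✓
Counterexamples (restrictor pairs failing the scope): 6.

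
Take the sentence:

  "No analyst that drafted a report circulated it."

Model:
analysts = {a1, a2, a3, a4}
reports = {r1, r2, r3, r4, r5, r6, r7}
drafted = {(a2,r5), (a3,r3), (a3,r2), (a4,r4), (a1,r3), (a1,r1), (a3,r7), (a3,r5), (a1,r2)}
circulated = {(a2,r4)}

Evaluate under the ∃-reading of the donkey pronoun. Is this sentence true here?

"it" takes "a report" as antecedent — a donkey pronoun bound across the clause boundary.
Truth condition: for no (a,r) with drafted(a,r) does circulated(a,r) hold.
Restrictor pairs — does the scope hold? (a1,r1):fails  (a1,r2):fails  (a1,r3):fails  (a2,r5):fails  (a3,r2):fails  (a3,r3):fails  (a3,r5):fails  (a3,r7):fails  (a4,r4):fails
Scope holds for no restrictor pair, so the sentence is true.

True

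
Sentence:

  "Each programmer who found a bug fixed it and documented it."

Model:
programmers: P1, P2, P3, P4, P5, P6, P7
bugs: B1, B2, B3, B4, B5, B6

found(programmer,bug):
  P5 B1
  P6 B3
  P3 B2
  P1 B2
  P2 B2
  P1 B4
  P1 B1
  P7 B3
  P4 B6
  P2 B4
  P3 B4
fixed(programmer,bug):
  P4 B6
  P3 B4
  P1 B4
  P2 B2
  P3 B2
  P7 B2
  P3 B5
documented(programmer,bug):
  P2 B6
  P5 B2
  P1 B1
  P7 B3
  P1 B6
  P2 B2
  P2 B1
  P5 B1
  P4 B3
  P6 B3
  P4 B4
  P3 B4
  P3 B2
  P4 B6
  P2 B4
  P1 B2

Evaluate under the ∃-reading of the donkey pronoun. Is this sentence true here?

False

"it" takes "a bug" as antecedent — a donkey pronoun bound across the clause boundary.
Weak reading: every programmer p with some found-bug has at least one found-bug b such that fixed(p,b) ∧ documented(p,b).
Per programmer: P1:✗  P2:✓  P3:✓  P4:✓  P5:✗  P6:✗  P7:✗
P1 has no witness among its found-bugs.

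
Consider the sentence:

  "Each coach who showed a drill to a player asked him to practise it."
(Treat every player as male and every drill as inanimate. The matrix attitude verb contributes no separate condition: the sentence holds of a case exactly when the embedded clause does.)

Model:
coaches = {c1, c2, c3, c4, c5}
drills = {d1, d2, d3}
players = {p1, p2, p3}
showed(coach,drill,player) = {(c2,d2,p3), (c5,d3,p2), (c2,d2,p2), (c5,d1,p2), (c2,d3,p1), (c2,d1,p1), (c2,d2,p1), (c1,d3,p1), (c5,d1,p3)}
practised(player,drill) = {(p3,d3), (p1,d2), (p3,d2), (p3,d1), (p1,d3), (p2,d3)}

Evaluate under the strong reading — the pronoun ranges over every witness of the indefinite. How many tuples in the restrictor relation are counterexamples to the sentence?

3

"him" takes "a player" as antecedent and "it" takes "a drill"; both are donkey pronouns co-varying with the restrictor.
Strong reading: for every (c,d,p) with showed(c,d,p), practised(p,d).
Restrictor triples: (c1,d3,p1)→practised(p1,d3) ✓  (c2,d1,p1)→practised(p1,d1) ✗  (c2,d2,p1)→practised(p1,d2) ✓  (c2,d2,p2)→practised(p2,d2) ✗  (c2,d2,p3)→practised(p3,d2) ✓  (c2,d3,p1)→practised(p1,d3) ✓  (c5,d1,p2)→practised(p2,d1) ✗  (c5,d1,p3)→practised(p3,d1) ✓  (c5,d3,p2)→practised(p2,d3) ✓
Counterexamples (restrictor triples failing the scope): 3.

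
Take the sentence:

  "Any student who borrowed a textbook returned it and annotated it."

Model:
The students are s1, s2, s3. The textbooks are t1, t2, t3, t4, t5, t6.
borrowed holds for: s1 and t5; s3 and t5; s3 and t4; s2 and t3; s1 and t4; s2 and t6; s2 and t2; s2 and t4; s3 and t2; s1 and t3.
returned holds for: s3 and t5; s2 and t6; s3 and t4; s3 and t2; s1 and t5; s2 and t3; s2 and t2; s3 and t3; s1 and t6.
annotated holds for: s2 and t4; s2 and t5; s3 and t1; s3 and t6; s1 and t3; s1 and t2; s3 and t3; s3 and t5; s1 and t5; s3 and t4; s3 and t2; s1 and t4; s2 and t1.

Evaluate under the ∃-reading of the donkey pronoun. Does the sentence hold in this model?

False

"it" takes "a textbook" as antecedent — a donkey pronoun bound across the clause boundary.
Weak reading: every student s with some borrowed-textbook has at least one borrowed-textbook t such that returned(s,t) ∧ annotated(s,t).
Per student: s1:✓  s2:✗  s3:✓
s2 has no witness among its borrowed-textbooks.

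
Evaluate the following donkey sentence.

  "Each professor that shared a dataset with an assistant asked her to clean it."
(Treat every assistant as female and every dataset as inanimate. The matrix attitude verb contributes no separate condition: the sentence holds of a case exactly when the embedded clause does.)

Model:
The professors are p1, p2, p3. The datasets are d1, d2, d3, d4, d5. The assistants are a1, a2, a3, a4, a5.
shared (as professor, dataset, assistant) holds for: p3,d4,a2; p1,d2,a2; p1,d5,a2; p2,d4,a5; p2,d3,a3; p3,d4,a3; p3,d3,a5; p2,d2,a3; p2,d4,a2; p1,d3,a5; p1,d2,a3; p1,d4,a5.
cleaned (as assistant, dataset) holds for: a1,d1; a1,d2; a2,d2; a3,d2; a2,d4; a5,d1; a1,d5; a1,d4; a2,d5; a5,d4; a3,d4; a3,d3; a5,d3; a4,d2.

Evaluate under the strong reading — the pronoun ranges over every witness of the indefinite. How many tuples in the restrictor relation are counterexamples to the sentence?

"her" takes "an assistant" as antecedent and "it" takes "a dataset"; both are donkey pronouns co-varying with the restrictor.
Strong reading: for every (p,d,a) with shared(p,d,a), cleaned(a,d).
Restrictor triples: (p1,d2,a2)→cleaned(a2,d2) ✓  (p1,d2,a3)→cleaned(a3,d2) ✓  (p1,d3,a5)→cleaned(a5,d3) ✓  (p1,d4,a5)→cleaned(a5,d4) ✓  (p1,d5,a2)→cleaned(a2,d5) ✓  (p2,d2,a3)→cleaned(a3,d2) ✓  (p2,d3,a3)→cleaned(a3,d3) ✓  (p2,d4,a2)→cleaned(a2,d4) ✓  (p2,d4,a5)→cleaned(a5,d4) ✓  (p3,d3,a5)→cleaned(a5,d3) ✓  (p3,d4,a2)→cleaned(a2,d4) ✓  (p3,d4,a3)→cleaned(a3,d4) ✓
Counterexamples (restrictor triples failing the scope): 0.

0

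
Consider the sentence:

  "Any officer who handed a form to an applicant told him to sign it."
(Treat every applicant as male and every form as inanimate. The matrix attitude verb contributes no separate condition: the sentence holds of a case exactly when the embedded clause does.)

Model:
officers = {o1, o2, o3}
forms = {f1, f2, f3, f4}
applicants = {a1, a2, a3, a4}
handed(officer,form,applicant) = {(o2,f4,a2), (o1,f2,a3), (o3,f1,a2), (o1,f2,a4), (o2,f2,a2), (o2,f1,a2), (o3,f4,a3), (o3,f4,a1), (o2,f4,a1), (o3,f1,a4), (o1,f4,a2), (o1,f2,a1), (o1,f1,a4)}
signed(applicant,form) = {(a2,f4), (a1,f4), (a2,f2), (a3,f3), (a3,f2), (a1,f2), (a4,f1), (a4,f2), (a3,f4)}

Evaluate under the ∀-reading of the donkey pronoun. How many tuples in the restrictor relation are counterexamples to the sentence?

"him" takes "an applicant" as antecedent and "it" takes "a form"; both are donkey pronouns co-varying with the restrictor.
Strong reading: for every (o,f,a) with handed(o,f,a), signed(a,f).
Restrictor triples: (o1,f1,a4)→signed(a4,f1) ✓  (o1,f2,a1)→signed(a1,f2) ✓  (o1,f2,a3)→signed(a3,f2) ✓  (o1,f2,a4)→signed(a4,f2) ✓  (o1,f4,a2)→signed(a2,f4) ✓  (o2,f1,a2)→signed(a2,f1) ✗  (o2,f2,a2)→signed(a2,f2) ✓  (o2,f4,a1)→signed(a1,f4) ✓  (o2,f4,a2)→signed(a2,f4) ✓  (o3,f1,a2)→signed(a2,f1) ✗  (o3,f1,a4)→signed(a4,f1) ✓  (o3,f4,a1)→signed(a1,f4) ✓  (o3,f4,a3)→signed(a3,f4) ✓
Counterexamples (restrictor triples failing the scope): 2.

2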